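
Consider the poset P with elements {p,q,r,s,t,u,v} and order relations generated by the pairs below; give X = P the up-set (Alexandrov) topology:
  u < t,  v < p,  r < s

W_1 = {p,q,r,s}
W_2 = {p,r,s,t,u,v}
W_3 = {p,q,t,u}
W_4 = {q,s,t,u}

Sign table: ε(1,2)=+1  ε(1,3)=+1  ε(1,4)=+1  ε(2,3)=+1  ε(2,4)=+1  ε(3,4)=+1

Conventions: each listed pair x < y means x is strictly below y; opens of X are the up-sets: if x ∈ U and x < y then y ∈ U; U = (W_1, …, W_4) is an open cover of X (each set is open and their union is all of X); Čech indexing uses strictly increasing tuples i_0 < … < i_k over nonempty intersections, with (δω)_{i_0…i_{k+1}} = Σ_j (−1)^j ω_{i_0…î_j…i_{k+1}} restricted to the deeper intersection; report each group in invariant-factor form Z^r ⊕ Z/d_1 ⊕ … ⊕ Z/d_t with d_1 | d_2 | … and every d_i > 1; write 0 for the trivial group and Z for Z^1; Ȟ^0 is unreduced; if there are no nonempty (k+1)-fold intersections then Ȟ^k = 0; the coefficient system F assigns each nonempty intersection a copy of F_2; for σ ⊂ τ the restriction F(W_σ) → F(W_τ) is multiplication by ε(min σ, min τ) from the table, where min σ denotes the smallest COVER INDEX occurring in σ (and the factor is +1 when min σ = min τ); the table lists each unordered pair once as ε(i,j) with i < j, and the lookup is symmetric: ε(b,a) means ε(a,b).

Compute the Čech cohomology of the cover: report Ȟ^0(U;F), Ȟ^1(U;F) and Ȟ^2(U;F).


nonempty overlaps:
  W12={p,r,s} W13={p,q} W14={q,s} W23={p,t,u} W24={s,t,u} W34={q,t,u}
  W123={p} W124={s} W134={q} W234={t,u}
C dims 4,6,4; δ0: rk_F2 3; δ1: rk_F2 3
degree 0: 4−3−0 = 1 → Ȟ^0 ≅ Z/2
degree 1: 6−3−3 = 0 → Ȟ^1 ≅ 0
degree 2: 4−0−3 = 1 → Ȟ^2 ≅ Z/2

Ȟ^0 = Z/2, Ȟ^1 = 0, Ȟ^2 = Z/2


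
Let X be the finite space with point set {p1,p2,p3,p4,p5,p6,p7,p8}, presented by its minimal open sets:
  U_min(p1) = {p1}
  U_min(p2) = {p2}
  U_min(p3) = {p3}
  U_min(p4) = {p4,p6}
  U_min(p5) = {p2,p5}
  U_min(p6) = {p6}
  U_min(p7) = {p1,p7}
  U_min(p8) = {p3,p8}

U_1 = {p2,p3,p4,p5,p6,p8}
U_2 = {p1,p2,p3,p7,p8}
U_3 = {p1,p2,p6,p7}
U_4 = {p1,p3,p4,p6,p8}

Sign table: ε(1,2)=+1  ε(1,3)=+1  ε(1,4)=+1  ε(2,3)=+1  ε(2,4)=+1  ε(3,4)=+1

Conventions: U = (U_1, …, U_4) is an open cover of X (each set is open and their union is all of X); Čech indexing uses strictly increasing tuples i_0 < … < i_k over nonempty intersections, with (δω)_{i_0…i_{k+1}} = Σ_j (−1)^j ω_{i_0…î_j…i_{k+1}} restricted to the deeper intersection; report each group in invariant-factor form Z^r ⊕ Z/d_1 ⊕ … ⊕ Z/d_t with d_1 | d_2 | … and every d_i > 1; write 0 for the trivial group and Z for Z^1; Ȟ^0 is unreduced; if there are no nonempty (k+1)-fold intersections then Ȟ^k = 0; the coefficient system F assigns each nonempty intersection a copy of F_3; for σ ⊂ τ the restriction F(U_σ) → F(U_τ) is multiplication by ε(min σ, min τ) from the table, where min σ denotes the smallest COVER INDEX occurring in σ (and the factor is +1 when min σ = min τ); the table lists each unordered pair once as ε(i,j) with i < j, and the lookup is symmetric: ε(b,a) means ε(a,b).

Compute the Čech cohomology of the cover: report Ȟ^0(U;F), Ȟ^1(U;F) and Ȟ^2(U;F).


Ȟ^0(U;F) ≅ Z/3, Ȟ^1(U;F) ≅ 0, Ȟ^2(U;F) ≅ Z/3

nonempty overlaps:
  U12={p2,p3,p8} U13={p2,p6} U14={p3,p4,p6,p8} U23={p1,p2,p7} U24={p1,p3,p8} U34={p1,p6}
  U123={p2} U124={p3,p8} U134={p6} U234={p1}
C dims 4,6,4; δ0: rk_F3 3; δ1: rk_F3 3
degree 0: 4−3−0 = 1 → Ȟ^0 ≅ Z/3
degree 1: 6−3−3 = 0 → Ȟ^1 ≅ 0
degree 2: 4−0−3 = 1 → Ȟ^2 ≅ Z/3


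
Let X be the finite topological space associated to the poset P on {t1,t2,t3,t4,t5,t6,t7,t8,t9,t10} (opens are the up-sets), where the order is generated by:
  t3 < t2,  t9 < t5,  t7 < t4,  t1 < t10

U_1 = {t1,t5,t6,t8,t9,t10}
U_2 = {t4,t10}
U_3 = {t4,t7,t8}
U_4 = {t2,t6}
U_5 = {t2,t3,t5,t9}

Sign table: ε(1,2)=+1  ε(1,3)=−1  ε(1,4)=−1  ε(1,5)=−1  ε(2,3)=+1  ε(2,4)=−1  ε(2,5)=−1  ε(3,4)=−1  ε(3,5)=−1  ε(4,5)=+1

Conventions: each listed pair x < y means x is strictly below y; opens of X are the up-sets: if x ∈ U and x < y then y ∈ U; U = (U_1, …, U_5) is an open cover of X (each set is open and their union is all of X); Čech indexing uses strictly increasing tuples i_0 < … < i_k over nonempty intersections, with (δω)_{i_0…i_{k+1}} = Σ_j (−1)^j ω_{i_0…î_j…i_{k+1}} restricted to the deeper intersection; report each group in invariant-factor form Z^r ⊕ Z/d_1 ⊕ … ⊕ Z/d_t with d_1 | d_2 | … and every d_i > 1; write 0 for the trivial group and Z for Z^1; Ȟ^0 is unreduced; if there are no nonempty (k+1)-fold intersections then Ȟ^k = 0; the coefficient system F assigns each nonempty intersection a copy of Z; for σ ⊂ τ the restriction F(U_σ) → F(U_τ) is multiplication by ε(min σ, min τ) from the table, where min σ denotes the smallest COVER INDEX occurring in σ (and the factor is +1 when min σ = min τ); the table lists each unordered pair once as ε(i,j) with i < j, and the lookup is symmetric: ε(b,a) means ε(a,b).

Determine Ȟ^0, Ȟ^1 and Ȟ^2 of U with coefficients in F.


Ȟ^0 = 0; Ȟ^1 = Z ⊕ Z/2; Ȟ^2 = 0

nonempty intersections:
  U12={t10} U13={t8} U14={t6} U15={t5,t9} U23={t4} U45={t2}
C dims 5,6; δ0: rk 5, SNF 1^4·2
Ȟ^0: (5−5)−0=0 ⇒ 0
Ȟ^1: (6−0)−5=1 plus torsion [2] ⇒ Z ⊕ Z/2
Ȟ^2: (0−0)−0=0 ⇒ 0


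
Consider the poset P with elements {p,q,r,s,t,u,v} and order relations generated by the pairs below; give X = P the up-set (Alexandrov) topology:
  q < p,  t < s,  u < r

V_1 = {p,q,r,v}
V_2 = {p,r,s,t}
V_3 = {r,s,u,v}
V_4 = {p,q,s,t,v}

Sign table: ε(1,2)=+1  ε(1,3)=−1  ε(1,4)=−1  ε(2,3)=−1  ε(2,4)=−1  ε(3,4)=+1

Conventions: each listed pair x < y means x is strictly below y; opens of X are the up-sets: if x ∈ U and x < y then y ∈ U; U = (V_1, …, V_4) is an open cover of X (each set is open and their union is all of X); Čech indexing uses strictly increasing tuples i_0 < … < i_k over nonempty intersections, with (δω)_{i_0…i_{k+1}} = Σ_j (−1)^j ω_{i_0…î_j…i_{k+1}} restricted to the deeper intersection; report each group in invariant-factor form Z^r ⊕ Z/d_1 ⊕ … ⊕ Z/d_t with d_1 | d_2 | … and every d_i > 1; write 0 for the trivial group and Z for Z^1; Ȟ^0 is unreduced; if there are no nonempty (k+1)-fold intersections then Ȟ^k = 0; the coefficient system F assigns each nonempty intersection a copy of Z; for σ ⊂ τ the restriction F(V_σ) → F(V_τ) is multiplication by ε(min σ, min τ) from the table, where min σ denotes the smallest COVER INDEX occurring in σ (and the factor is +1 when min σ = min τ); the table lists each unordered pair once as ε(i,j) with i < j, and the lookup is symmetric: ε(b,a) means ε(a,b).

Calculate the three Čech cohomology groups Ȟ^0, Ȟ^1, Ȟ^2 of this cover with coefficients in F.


Ȟ^0 = Z; Ȟ^1 = 0; Ȟ^2 = Z

nerve simplices:
  V12={p,r} V13={r,v} V14={p,q,v} V23={r,s} V24={p,s,t} V34={s,v}
  V123={r} V124={p} V134={v} V234={s}
C dims 4,6,4; δ0: rk 3, SNF 1^3; δ1: rk 3, SNF 1^3
degree 0: 4−3−0 = 1 → Ȟ^0 ≅ Z
degree 1: 6−3−3 = 0 → Ȟ^1 ≅ 0
degree 2: 4−0−3 = 1 → Ȟ^2 ≅ Z


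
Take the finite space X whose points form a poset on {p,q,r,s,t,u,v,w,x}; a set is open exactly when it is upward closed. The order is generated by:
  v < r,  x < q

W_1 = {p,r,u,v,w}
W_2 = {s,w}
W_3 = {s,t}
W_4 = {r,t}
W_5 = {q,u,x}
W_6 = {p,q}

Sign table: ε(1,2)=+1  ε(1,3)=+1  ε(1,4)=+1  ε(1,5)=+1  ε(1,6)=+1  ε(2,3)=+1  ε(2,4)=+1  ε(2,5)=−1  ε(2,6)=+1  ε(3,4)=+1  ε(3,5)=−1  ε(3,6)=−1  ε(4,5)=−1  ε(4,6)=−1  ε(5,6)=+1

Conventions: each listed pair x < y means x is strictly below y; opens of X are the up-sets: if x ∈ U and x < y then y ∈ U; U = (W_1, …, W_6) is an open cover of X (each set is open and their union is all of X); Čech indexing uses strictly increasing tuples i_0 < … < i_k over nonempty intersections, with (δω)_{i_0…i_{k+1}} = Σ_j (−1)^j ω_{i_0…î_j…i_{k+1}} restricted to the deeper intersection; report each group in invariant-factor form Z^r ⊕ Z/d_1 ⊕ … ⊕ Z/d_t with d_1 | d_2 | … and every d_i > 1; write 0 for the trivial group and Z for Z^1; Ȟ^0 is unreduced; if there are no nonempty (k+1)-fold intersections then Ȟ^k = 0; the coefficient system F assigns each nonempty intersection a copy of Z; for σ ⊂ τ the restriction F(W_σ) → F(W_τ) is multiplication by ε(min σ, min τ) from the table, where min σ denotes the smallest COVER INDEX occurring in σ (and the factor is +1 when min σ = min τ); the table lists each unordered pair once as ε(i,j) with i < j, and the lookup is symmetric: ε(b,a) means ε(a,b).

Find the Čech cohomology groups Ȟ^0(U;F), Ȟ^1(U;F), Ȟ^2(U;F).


nerve of the cover:
  W12={w} W14={r} W15={u} W16={p} W23={s} W34={t} W56={q}
C dims 6,7; δ0: rk 5, SNF 1^5
Ȟ^0 = (6 − 5) − 0 = 1, so Ȟ^0 ≅ Z
Ȟ^1 = (7 − 0) − 5 = 2, so Ȟ^1 ≅ Z^2
Ȟ^2 = (0 − 0) − 0 = 0, so Ȟ^2 ≅ 0

Ȟ^0 = Z, Ȟ^1 = Z^2, Ȟ^2 = 0


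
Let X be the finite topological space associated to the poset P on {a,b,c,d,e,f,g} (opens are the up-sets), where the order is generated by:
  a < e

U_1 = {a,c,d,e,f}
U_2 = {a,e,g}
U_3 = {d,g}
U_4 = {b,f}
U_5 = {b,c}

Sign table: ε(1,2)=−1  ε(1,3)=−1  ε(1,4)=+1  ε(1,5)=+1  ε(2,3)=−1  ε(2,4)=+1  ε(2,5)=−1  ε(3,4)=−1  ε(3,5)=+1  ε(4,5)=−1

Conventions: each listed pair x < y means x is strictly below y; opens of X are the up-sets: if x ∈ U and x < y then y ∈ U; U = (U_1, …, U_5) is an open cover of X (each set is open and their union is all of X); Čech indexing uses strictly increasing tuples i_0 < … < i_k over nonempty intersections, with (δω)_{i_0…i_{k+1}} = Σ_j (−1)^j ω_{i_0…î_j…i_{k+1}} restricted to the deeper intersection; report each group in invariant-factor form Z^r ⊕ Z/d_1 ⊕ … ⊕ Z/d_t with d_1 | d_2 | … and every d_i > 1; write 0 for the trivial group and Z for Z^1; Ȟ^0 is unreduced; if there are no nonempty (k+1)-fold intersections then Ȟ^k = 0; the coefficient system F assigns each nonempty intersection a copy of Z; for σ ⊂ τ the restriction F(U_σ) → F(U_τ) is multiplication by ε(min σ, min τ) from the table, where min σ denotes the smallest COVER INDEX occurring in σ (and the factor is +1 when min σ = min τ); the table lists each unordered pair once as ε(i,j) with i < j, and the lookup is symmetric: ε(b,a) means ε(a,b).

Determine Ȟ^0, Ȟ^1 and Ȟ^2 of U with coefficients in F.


Ȟ^0 ≅ 0, Ȟ^1 ≅ Z ⊕ Z/2, Ȟ^2 ≅ 0

intersection data:
  U12={a,e} U13={d} U14={f} U15={c} U23={g} U45={b}
C dims 5,6; δ0: rk 5, SNF 1^4·2
Ȟ^0 = (5 − 5) − 0 = 0, so Ȟ^0 ≅ 0
Ȟ^1 = (6 − 0) − 5 = 1 plus torsion [2], so Ȟ^1 ≅ Z ⊕ Z/2
Ȟ^2 = (0 − 0) − 0 = 0, so Ȟ^2 ≅ 0


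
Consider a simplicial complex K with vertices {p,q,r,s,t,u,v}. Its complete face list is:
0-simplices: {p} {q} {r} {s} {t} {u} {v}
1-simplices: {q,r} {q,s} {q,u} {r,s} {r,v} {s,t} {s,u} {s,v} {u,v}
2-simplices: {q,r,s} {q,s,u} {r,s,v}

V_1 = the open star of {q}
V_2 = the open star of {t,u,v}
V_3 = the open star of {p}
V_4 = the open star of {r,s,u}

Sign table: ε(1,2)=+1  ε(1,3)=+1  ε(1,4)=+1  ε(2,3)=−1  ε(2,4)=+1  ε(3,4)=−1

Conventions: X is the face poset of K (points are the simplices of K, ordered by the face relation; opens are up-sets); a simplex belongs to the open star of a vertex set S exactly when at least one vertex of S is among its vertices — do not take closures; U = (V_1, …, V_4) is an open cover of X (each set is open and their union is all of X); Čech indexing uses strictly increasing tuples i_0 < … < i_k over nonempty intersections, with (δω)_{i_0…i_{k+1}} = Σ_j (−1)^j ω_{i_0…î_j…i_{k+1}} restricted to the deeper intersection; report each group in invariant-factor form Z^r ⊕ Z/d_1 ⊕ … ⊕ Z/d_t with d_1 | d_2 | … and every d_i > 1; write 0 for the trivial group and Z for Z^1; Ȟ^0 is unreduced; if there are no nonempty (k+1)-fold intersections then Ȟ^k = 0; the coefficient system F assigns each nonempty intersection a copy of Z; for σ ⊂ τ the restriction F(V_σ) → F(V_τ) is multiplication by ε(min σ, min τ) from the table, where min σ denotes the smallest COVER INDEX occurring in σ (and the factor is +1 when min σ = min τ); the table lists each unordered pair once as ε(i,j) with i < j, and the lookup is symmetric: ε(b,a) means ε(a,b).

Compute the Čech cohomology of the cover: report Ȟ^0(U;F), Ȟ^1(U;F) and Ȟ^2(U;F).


Ȟ^0 = Z^2,  Ȟ^1 = 0,  Ȟ^2 = 0

nerve simplices:
  V1={{q},{q,r},{q,s},{q,u},{q,r,s},{q,s,u}} V2={{t},{u},{v},{q,u},{r,v},{s,t},{s,u},{s,v},{u,v},{q,s,u},{r,s,v}} V3={{p}} V4={{r},{s},{u},{q,r},{q,s},{q,u},{r,s},{r,v},{s,t},{s,u},{s,v},{u,v},{q,r,s},{q,s,u},{r,s,v}}
  V12={{q,u},{q,s,u}} V14={{q,r},{q,s},{q,u},{q,r,s},{q,s,u}} V24={{u},{q,u},{r,v},{s,t},{s,u},{s,v},{u,v},{q,s,u},{r,s,v}}
  V124={{q,u},{q,s,u}}
C dims 4,3,1; δ0: rk 2, SNF 1^2; δ1: rk 1, SNF 1^1
degree 0: 4−2−0 = 2 → Ȟ^0 ≅ Z^2
degree 1: 3−1−2 = 0 → Ȟ^1 ≅ 0
degree 2: 1−0−1 = 0 → Ȟ^2 ≅ 0


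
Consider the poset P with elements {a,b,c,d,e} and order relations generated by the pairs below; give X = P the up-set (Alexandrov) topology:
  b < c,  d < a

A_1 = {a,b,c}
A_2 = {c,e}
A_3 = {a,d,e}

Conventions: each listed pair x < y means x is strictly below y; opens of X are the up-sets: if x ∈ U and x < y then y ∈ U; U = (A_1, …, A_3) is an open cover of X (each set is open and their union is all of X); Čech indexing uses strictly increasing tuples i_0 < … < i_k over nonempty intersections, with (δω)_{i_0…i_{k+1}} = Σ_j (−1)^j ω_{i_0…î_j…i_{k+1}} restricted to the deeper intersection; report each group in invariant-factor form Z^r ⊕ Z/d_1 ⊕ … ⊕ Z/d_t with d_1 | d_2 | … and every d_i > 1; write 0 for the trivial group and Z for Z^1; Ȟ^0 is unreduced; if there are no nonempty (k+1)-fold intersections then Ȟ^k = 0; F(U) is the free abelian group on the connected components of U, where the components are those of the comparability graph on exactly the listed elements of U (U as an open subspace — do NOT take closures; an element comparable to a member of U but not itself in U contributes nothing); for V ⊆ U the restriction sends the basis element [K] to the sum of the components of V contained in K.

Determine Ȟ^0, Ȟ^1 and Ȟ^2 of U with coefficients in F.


nerve of the cover:
  A12={c} A13={a} A23={e}
components per intersection:
  A1: {a} {b,c}
  A2: {c} {e}
  A3: {a,d} {e}
  A12: {c}
  A13: {a}
  A23: {e}
C dims 6,3; δ0: rk 3, SNF 1^3
Ȟ^0 = (6 − 3) − 0 = 3, so Ȟ^0 ≅ Z^3
Ȟ^1 = (3 − 0) − 3 = 0, so Ȟ^1 ≅ 0
Ȟ^2 = (0 − 0) − 0 = 0, so Ȟ^2 ≅ 0

Ȟ^0 ≅ Z^3; Ȟ^1 ≅ 0; Ȟ^2 ≅ 0


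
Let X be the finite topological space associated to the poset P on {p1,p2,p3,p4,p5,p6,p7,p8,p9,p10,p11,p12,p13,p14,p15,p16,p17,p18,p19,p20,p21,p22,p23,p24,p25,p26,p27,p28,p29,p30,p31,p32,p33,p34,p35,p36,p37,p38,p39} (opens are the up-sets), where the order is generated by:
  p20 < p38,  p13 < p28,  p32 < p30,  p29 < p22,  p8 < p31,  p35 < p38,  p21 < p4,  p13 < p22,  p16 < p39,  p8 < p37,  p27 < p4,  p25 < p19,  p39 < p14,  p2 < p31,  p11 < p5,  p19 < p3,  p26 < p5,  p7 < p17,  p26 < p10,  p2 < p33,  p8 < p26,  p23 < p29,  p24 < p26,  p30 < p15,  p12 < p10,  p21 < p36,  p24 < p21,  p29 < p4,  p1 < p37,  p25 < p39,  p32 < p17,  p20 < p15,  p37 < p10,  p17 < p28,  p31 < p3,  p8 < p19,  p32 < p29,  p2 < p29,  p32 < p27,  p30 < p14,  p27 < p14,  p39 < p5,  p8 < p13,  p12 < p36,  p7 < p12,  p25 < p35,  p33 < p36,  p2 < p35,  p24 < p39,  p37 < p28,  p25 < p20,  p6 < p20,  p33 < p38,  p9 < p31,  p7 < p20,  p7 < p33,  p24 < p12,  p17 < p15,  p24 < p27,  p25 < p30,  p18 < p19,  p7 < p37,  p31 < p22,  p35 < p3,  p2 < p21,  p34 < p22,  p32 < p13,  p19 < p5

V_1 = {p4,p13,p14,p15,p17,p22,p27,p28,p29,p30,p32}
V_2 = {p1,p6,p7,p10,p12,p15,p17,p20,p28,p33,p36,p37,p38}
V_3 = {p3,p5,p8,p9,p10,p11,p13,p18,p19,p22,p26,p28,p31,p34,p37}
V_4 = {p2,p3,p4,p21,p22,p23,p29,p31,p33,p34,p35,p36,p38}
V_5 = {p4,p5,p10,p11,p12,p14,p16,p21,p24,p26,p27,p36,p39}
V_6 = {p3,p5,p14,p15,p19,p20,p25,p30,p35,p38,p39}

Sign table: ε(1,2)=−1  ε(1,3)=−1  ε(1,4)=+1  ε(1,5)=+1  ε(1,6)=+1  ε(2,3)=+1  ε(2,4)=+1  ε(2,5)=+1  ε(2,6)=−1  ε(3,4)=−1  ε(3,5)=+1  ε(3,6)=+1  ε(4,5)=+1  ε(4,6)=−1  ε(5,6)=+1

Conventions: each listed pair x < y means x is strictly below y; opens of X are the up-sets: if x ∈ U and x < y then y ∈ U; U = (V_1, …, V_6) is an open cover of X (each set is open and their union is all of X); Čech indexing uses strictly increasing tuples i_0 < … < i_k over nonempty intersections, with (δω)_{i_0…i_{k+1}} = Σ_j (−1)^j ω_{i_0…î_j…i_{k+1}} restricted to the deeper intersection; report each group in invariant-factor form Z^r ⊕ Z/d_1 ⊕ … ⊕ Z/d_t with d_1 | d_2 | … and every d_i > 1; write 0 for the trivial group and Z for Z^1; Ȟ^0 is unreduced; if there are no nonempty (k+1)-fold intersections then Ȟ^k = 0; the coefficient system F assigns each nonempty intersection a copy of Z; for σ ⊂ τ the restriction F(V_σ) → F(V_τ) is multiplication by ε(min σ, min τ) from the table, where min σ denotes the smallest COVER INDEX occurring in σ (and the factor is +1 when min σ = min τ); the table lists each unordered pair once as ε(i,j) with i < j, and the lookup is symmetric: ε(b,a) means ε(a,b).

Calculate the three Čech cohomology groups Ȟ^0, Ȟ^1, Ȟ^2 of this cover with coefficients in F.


Ȟ^0(U;F) ≅ 0, Ȟ^1(U;F) ≅ Z/2, Ȟ^2(U;F) ≅ Z

nonempty intersections:
  V12={p15,p17,p28} V13={p13,p22,p28} V14={p4,p22,p29} V15={p4,p14,p27} V16={p14,p15,p30} V23={p10,p28,p37} V24={p33,p36,p38} V25={p10,p12,p36} V26={p15,p20,p38} V34={p3,p22,p31,p34} V35={p5,p10,p11,p26} V36={p3,p5,p19} V45={p4,p21,p36} V46={p3,p35,p38} V56={p5,p14,p39}
  V123={p28} V126={p15} V134={p22} V145={p4} V156={p14} V235={p10} V245={p36} V246={p38} V346={p3} V356={p5}
C dims 6,15,10; δ0: rk 6, SNF 1^5·2; δ1: rk 9, SNF 1^9
Ȟ^0: (6−6)−0=0 ⇒ 0
Ȟ^1: (15−9)−6=0 plus torsion [2] ⇒ Z/2
Ȟ^2: (10−0)−9=1 ⇒ Z


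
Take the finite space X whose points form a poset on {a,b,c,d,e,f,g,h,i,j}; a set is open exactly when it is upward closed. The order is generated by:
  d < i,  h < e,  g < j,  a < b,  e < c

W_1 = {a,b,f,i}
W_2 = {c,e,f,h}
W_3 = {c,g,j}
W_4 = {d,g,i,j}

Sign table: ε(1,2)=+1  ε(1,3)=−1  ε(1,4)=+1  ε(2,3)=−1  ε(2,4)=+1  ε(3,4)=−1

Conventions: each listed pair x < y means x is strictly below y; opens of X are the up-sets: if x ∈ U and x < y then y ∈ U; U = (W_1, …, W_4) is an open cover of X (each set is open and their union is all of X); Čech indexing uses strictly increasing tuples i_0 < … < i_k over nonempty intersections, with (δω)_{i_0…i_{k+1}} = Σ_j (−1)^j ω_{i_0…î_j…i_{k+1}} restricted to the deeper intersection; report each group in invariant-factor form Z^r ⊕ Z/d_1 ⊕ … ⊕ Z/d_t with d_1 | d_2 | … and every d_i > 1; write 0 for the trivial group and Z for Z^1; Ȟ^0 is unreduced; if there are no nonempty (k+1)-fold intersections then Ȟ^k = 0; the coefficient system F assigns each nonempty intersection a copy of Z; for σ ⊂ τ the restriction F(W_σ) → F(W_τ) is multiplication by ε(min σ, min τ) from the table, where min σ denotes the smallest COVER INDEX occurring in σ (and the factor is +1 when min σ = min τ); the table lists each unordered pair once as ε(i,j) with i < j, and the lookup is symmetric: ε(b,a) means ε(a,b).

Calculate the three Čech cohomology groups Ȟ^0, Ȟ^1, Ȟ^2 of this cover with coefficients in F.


Ȟ^0(U;F) ≅ Z, Ȟ^1(U;F) ≅ Z and Ȟ^2(U;F) ≅ 0

nonempty overlaps:
  W12={f} W14={i} W23={c} W34={g,j}
C dims 4,4; δ0: rk 3, SNF 1^3
degree 0: 4−3−0 = 1 → Ȟ^0 ≅ Z
degree 1: 4−0−3 = 1 → Ȟ^1 ≅ Z
degree 2: 0−0−0 = 0 → Ȟ^2 ≅ 0


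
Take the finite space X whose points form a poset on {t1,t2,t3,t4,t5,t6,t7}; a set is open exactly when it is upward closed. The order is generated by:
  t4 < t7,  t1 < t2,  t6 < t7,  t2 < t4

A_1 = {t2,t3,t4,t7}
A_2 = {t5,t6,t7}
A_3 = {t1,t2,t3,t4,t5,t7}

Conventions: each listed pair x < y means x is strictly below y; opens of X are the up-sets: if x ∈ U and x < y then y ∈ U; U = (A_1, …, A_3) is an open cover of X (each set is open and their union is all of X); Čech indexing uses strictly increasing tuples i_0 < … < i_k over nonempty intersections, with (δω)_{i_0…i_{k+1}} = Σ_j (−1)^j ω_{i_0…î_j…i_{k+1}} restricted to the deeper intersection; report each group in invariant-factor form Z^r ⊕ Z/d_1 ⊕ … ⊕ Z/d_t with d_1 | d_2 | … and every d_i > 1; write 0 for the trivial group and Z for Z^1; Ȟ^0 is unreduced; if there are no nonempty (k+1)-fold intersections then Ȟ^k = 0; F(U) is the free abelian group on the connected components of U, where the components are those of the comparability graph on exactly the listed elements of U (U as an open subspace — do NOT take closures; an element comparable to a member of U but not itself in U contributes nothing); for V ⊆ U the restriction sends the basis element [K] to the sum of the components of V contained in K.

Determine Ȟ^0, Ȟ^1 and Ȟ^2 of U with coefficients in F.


Ȟ^0 ≅ Z^3,  Ȟ^1 ≅ 0,  Ȟ^2 ≅ 0

nonempty intersections:
  A12={t7} A13={t2,t3,t4,t7} A23={t5,t7}
  A123={t7}
components per intersection:
  A1: {t2,t4,t7} {t3}
  A2: {t5} {t6,t7}
  A3: {t1,t2,t4,t7} {t3} {t5}
  A12: {t7}
  A13: {t2,t4,t7} {t3}
  A23: {t5} {t7}
  A123: {t7}
C dims 7,5,1; δ0: rk 4, SNF 1^4; δ1: rk 1, SNF 1^1
Ȟ^0: (7−4)−0=3 ⇒ Z^3
Ȟ^1: (5−1)−4=0 ⇒ 0
Ȟ^2: (1−0)−1=0 ⇒ 0


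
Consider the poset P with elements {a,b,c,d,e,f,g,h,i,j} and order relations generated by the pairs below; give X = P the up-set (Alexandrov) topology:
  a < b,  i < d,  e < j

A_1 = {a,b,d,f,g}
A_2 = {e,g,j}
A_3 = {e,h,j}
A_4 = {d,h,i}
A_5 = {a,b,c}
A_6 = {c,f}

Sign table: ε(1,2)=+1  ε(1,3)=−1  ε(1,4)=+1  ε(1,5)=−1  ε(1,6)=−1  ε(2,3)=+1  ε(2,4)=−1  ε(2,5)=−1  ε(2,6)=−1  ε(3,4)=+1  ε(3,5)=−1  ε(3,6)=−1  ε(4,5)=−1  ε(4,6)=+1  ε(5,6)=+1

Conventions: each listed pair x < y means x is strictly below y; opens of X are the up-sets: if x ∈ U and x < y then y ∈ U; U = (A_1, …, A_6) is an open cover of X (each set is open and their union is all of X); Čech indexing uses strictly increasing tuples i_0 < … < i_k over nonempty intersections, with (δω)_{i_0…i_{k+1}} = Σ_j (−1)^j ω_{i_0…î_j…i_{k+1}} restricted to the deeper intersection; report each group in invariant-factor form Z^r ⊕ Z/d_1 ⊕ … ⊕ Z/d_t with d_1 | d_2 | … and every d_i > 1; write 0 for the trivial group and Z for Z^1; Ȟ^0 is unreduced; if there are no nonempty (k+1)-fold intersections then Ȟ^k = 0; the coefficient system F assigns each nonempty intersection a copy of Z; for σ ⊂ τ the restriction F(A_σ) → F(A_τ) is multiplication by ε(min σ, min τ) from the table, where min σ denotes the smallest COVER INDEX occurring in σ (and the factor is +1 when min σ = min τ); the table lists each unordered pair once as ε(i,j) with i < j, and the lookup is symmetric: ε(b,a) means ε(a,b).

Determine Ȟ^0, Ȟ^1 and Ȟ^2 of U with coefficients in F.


Ȟ^0(U;F) ≅ Z, Ȟ^1(U;F) ≅ Z^2, Ȟ^2(U;F) ≅ 0

nonempty overlaps:
  A12={g} A14={d} A15={a,b} A16={f} A23={e,j} A34={h} A56={c}
C dims 6,7; δ0: rk 5, SNF 1^5
degree 0: 6−5−0 = 1 → Ȟ^0 ≅ Z
degree 1: 7−0−5 = 2 → Ȟ^1 ≅ Z^2
degree 2: 0−0−0 = 0 → Ȟ^2 ≅ 0


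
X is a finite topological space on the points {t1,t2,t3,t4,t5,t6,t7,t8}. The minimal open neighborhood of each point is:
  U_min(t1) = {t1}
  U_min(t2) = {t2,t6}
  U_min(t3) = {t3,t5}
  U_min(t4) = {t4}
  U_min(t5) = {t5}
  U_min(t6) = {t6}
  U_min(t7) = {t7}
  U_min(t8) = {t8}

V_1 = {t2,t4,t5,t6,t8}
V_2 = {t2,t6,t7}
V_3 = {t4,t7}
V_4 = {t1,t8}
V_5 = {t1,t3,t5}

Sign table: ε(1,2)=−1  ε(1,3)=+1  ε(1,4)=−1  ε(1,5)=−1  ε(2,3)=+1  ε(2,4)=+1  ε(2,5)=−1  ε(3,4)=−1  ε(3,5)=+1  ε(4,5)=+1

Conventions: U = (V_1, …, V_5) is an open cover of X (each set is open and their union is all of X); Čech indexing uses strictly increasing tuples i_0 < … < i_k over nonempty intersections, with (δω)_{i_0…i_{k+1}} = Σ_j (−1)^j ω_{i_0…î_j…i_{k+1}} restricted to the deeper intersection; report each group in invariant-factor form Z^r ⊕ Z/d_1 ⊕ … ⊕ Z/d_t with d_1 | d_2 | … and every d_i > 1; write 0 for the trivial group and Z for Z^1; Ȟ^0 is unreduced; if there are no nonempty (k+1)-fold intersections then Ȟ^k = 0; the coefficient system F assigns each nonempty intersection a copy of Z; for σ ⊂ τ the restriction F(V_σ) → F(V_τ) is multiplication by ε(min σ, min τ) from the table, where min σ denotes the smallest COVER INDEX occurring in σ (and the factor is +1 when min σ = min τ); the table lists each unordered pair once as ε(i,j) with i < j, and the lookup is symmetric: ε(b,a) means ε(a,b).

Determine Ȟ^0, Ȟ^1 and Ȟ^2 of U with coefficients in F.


Ȟ^0(U;F) ≅ 0; Ȟ^1(U;F) ≅ Z ⊕ Z/2; Ȟ^2(U;F) ≅ 0

nerve of the cover:
  V12={t2,t6} V13={t4} V14={t8} V15={t5} V23={t7} V45={t1}
C dims 5,6; δ0: rk 5, SNF 1^4·2
Ȟ^0 = (5 − 5) − 0 = 0, so Ȟ^0 ≅ 0
Ȟ^1 = (6 − 0) − 5 = 1 plus torsion [2], so Ȟ^1 ≅ Z ⊕ Z/2
Ȟ^2 = (0 − 0) − 0 = 0, so Ȟ^2 ≅ 0


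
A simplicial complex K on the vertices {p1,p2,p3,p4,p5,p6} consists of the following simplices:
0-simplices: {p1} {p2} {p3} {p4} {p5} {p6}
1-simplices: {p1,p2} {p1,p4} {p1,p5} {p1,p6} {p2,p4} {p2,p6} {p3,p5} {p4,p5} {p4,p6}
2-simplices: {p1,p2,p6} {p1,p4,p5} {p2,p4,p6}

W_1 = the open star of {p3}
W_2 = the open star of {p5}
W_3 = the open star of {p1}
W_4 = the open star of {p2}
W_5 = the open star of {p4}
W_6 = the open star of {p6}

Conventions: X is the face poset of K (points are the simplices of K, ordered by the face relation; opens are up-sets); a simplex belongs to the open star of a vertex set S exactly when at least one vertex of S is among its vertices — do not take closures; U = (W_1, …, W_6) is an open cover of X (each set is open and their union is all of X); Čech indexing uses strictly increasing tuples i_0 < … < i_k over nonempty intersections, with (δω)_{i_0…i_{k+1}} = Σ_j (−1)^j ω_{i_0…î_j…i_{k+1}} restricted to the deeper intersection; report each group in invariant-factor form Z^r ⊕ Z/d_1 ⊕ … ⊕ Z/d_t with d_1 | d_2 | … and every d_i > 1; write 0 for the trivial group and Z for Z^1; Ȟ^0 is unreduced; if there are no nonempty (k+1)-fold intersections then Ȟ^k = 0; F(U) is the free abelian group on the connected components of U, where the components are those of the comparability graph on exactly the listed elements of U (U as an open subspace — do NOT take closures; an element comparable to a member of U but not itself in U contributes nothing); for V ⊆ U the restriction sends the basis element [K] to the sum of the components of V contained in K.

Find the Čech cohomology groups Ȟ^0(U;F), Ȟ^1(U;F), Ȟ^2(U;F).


Ȟ^0 = Z,  Ȟ^1 = Z,  Ȟ^2 = 0

nerve simplices:
  W1={{p3},{p3,p5}} W2={{p5},{p1,p5},{p3,p5},{p4,p5},{p1,p4,p5}} W3={{p1},{p1,p2},{p1,p4},{p1,p5},{p1,p6},{p1,p2,p6},{p1,p4,p5}} W4={{p2},{p1,p2},{p2,p4},{p2,p6},{p1,p2,p6},{p2,p4,p6}} W5={{p4},{p1,p4},{p2,p4},{p4,p5},{p4,p6},{p1,p4,p5},{p2,p4,p6}} W6={{p6},{p1,p6},{p2,p6},{p4,p6},{p1,p2,p6},{p2,p4,p6}}
  W12={{p3,p5}} W23={{p1,p5},{p1,p4,p5}} W25={{p4,p5},{p1,p4,p5}} W34={{p1,p2},{p1,p2,p6}} W35={{p1,p4},{p1,p4,p5}} W36={{p1,p6},{p1,p2,p6}} W45={{p2,p4},{p2,p4,p6}} W46={{p2,p6},{p1,p2,p6},{p2,p4,p6}} W56={{p4,p6},{p2,p4,p6}}
  W235={{p1,p4,p5}} W346={{p1,p2,p6}} W456={{p2,p4,p6}}
components per intersection:
  W1: {{p3},{p3,p5}}
  W2: {{p5},{p1,p5},{p3,p5},{p4,p5},{p1,p4,p5}}
  W3: {{p1},{p1,p2},{p1,p4},{p1,p5},{p1,p6},{p1,p2,p6},{p1,p4,p5}}
  W4: {{p2},{p1,p2},{p2,p4},{p2,p6},{p1,p2,p6},{p2,p4,p6}}
  W5: {{p4},{p1,p4},{p2,p4},{p4,p5},{p4,p6},{p1,p4,p5},{p2,p4,p6}}
  W6: {{p6},{p1,p6},{p2,p6},{p4,p6},{p1,p2,p6},{p2,p4,p6}}
  W12: {{p3,p5}}
  W23: {{p1,p5},{p1,p4,p5}}
  W25: {{p4,p5},{p1,p4,p5}}
  W34: {{p1,p2},{p1,p2,p6}}
  W35: {{p1,p4},{p1,p4,p5}}
  W36: {{p1,p6},{p1,p2,p6}}
  W45: {{p2,p4},{p2,p4,p6}}
  W46: {{p2,p6},{p1,p2,p6},{p2,p4,p6}}
  W56: {{p4,p6},{p2,p4,p6}}
  W235: {{p1,p4,p5}}
  W346: {{p1,p2,p6}}
  W456: {{p2,p4,p6}}
C dims 6,9,3; δ0: rk 5, SNF 1^5; δ1: rk 3, SNF 1^3
degree 0: 6−5−0 = 1 → Ȟ^0 ≅ Z
degree 1: 9−3−5 = 1 → Ȟ^1 ≅ Z
degree 2: 3−0−3 = 0 → Ȟ^2 ≅ 0


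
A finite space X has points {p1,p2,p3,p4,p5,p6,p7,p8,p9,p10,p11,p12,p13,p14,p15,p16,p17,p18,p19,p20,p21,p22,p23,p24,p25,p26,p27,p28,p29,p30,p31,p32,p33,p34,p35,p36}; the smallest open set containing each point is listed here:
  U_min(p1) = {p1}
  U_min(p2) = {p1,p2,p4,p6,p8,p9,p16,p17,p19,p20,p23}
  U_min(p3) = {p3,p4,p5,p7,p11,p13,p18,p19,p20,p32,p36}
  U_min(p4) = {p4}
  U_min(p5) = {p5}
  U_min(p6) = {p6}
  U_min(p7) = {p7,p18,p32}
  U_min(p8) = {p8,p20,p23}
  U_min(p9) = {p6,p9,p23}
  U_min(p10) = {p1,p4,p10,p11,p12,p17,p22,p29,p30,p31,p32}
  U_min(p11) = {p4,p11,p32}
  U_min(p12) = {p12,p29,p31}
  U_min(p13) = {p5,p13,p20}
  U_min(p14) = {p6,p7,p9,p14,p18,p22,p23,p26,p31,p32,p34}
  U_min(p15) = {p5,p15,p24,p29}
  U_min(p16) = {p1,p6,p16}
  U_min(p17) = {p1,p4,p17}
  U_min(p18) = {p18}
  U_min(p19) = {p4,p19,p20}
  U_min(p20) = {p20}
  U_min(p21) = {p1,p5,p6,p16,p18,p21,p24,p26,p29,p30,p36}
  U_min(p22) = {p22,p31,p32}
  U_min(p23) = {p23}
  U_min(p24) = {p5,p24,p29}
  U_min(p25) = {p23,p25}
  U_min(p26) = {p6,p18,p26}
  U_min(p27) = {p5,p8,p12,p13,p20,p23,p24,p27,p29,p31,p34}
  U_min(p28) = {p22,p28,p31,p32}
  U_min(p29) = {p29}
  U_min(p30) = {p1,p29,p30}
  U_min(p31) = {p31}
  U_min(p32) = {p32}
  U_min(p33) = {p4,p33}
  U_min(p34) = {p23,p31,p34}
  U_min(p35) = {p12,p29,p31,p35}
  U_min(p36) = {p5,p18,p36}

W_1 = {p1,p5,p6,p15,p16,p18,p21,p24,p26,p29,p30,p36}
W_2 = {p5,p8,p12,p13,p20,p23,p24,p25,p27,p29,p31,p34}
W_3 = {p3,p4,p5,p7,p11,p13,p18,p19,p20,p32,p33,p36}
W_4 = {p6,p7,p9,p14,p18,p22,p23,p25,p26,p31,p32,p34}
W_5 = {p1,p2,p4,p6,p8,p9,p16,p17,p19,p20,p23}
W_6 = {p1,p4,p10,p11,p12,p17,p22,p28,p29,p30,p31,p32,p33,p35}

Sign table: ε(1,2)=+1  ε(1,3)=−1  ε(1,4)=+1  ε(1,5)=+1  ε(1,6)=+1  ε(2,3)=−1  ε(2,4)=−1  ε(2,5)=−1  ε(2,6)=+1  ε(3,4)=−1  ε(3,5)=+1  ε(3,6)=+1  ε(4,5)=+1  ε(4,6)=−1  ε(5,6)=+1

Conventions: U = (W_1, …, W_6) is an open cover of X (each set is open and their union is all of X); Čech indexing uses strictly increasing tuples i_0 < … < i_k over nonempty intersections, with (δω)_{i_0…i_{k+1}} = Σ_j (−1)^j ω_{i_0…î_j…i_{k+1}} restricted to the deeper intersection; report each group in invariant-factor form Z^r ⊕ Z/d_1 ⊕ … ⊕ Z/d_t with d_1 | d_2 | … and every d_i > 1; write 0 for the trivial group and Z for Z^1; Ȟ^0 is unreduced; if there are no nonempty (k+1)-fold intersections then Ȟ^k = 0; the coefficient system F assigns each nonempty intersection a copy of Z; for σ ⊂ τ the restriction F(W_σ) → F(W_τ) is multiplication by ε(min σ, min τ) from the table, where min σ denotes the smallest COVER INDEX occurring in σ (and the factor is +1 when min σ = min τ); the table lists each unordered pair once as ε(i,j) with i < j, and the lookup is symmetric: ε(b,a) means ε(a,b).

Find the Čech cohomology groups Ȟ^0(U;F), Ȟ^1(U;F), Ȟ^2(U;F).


nerve simplices:
  W12={p5,p24,p29} W13={p5,p18,p36} W14={p6,p18,p26} W15={p1,p6,p16} W16={p1,p29,p30} W23={p5,p13,p20} W24={p23,p25,p31,p34} W25={p8,p20,p23} W26={p12,p29,p31} W34={p7,p18,p32} W35={p4,p19,p20} W36={p4,p11,p32,p33} W45={p6,p9,p23} W46={p22,p31,p32} W56={p1,p4,p17}
  W123={p5} W126={p29} W134={p18} W145={p6} W156={p1} W235={p20} W245={p23} W246={p31} W346={p32} W356={p4}
C dims 6,15,10; δ0: rk 6, SNF 1^5·2; δ1: rk 9, SNF 1^9
degree 0: 6−6−0 = 0 → Ȟ^0 ≅ 0
degree 1: 15−9−6 = 0 plus torsion [2] → Ȟ^1 ≅ Z/2
degree 2: 10−0−9 = 1 → Ȟ^2 ≅ Z

Ȟ^0 = 0,  Ȟ^1 = Z/2,  Ȟ^2 = Z


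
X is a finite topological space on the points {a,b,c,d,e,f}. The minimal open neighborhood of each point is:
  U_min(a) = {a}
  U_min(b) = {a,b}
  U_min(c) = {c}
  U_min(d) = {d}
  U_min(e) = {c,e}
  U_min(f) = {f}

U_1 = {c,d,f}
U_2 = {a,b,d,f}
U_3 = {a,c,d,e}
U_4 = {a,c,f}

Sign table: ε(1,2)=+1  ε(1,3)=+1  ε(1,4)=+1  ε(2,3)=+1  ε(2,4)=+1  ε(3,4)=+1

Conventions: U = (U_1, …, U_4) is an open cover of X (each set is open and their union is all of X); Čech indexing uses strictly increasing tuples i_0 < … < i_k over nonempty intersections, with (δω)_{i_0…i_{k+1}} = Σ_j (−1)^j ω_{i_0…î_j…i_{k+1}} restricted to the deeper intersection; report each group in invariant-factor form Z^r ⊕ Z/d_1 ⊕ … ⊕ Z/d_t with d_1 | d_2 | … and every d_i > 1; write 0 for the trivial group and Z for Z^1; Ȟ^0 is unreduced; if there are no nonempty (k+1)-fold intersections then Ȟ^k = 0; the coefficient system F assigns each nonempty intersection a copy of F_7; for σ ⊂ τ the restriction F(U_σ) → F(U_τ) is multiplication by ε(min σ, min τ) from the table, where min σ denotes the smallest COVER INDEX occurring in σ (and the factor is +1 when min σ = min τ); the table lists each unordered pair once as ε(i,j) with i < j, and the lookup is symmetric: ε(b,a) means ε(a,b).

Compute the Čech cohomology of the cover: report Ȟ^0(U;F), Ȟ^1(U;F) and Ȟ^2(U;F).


nonempty intersections:
  U12={d,f} U13={c,d} U14={c,f} U23={a,d} U24={a,f} U34={a,c}
  U123={d} U124={f} U134={c} U234={a}
C dims 4,6,4; δ0: rk_F7 3; δ1: rk_F7 3
Ȟ^0: (4−3)−0=1 ⇒ Z/7
Ȟ^1: (6−3)−3=0 ⇒ 0
Ȟ^2: (4−0)−3=1 ⇒ Z/7

Ȟ^0 = Z/7, Ȟ^1 = 0 and Ȟ^2 = Z/7


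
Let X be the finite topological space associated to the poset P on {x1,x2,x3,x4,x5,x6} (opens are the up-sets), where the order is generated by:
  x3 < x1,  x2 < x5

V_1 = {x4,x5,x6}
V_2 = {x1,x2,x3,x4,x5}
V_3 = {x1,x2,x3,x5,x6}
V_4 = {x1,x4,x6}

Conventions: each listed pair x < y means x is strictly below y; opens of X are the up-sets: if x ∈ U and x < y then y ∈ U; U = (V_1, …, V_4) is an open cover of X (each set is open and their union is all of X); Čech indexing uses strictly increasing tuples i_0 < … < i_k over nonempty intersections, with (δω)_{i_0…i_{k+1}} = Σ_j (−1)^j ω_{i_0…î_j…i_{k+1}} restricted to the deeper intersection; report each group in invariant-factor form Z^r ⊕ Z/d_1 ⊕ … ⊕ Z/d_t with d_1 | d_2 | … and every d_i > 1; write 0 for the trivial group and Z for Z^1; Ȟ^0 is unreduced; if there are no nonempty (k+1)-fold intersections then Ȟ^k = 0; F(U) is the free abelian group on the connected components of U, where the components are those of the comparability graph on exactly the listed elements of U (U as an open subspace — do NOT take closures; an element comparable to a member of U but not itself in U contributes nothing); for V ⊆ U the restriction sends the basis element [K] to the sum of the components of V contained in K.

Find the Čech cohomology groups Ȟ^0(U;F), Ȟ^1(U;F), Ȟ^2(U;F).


cover nerve:
  V12={x4,x5} V13={x5,x6} V14={x4,x6} V23={x1,x2,x3,x5} V24={x1,x4} V34={x1,x6}
  V123={x5} V124={x4} V134={x6} V234={x1}
components per intersection:
  V1: {x4} {x5} {x6}
  V2: {x1,x3} {x2,x5} {x4}
  V3: {x1,x3} {x2,x5} {x6}
  V4: {x1} {x4} {x6}
  V12: {x4} {x5}
  V13: {x5} {x6}
  V14: {x4} {x6}
  V23: {x1,x3} {x2,x5}
  V24: {x1} {x4}
  V34: {x1} {x6}
  V123: {x5}
  V124: {x4}
  V134: {x6}
  V234: {x1}
C dims 12,12,4; δ0: rk 8, SNF 1^8; δ1: rk 4, SNF 1^4
Ȟ^0: (12−8)−0=4 ⇒ Z^4
Ȟ^1: (12−4)−8=0 ⇒ 0
Ȟ^2: (4−0)−4=0 ⇒ 0

Ȟ^0 = Z^4; Ȟ^1 = 0; Ȟ^2 = 0


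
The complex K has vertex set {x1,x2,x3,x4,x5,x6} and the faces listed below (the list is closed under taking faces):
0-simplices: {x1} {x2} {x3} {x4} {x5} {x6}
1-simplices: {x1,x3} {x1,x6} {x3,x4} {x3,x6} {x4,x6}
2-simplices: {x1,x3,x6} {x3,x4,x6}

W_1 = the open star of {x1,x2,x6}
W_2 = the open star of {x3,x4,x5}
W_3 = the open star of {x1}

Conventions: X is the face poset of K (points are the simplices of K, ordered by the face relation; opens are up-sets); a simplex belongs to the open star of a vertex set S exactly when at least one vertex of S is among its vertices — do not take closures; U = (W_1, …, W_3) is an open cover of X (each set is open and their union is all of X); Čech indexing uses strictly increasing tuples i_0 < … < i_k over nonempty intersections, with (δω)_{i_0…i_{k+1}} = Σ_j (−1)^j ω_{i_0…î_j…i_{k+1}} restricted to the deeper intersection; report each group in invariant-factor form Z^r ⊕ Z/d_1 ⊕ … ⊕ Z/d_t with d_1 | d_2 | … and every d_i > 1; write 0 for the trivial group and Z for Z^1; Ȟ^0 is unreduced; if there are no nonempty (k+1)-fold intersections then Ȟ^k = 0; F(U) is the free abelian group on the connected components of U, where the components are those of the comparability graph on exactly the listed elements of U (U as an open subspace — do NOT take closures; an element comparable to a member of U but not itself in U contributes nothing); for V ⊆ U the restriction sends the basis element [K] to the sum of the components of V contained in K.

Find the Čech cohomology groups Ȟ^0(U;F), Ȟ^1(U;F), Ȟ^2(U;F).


nerve simplices:
  W1={{x1},{x2},{x6},{x1,x3},{x1,x6},{x3,x6},{x4,x6},{x1,x3,x6},{x3,x4,x6}} W2={{x3},{x4},{x5},{x1,x3},{x3,x4},{x3,x6},{x4,x6},{x1,x3,x6},{x3,x4,x6}} W3={{x1},{x1,x3},{x1,x6},{x1,x3,x6}}
  W12={{x1,x3},{x3,x6},{x4,x6},{x1,x3,x6},{x3,x4,x6}} W13={{x1},{x1,x3},{x1,x6},{x1,x3,x6}} W23={{x1,x3},{x1,x3,x6}}
  W123={{x1,x3},{x1,x3,x6}}
components per intersection:
  W1: {{x1},{x6},{x1,x3},{x1,x6},{x3,x6},{x4,x6},{x1,x3,x6},{x3,x4,x6}} {{x2}}
  W2: {{x3},{x4},{x1,x3},{x3,x4},{x3,x6},{x4,x6},{x1,x3,x6},{x3,x4,x6}} {{x5}}
  W3: {{x1},{x1,x3},{x1,x6},{x1,x3,x6}}
  W12: {{x1,x3},{x3,x6},{x4,x6},{x1,x3,x6},{x3,x4,x6}}
  W13: {{x1},{x1,x3},{x1,x6},{x1,x3,x6}}
  W23: {{x1,x3},{x1,x3,x6}}
  W123: {{x1,x3},{x1,x3,x6}}
C dims 5,3,1; δ0: rk 2, SNF 1^2; δ1: rk 1, SNF 1^1
degree 0: 5−2−0 = 3 → Ȟ^0 ≅ Z^3
degree 1: 3−1−2 = 0 → Ȟ^1 ≅ 0
degree 2: 1−0−1 = 0 → Ȟ^2 ≅ 0

Ȟ^0 = Z^3, Ȟ^1 = 0 and Ȟ^2 = 0


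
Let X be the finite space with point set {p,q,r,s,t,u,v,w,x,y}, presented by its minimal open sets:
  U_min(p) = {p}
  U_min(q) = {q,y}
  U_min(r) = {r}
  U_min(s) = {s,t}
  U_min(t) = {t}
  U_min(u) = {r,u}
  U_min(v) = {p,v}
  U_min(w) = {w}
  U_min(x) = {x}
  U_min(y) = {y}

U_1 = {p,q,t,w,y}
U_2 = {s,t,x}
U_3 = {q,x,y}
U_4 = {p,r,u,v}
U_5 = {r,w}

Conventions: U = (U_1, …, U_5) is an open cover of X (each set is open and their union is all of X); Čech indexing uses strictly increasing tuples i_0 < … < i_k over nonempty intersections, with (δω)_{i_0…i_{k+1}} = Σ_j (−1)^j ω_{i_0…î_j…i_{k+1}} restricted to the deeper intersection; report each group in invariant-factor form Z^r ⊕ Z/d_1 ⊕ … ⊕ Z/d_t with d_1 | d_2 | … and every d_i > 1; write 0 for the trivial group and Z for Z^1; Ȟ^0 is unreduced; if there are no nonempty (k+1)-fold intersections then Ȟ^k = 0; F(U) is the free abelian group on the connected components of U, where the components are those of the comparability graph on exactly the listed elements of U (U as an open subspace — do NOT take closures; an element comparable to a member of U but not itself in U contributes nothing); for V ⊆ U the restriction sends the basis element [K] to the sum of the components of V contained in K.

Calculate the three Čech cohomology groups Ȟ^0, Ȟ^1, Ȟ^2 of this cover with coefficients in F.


nonempty overlaps:
  U12={t} U13={q,y} U14={p} U15={w} U23={x} U45={r}
components per intersection:
  U1: {p} {q,y} {t} {w}
  U2: {s,t} {x}
  U3: {q,y} {x}
  U4: {p,v} {r,u}
  U5: {r} {w}
  U12: {t}
  U13: {q,y}
  U14: {p}
  U15: {w}
  U23: {x}
  U45: {r}
C dims 12,6; δ0: rk 6, SNF 1^6
degree 0: 12−6−0 = 6 → Ȟ^0 ≅ Z^6
degree 1: 6−0−6 = 0 → Ȟ^1 ≅ 0
degree 2: 0−0−0 = 0 → Ȟ^2 ≅ 0

Ȟ^0(U;F) ≅ Z^6, Ȟ^1(U;F) ≅ 0, Ȟ^2(U;F) ≅ 0


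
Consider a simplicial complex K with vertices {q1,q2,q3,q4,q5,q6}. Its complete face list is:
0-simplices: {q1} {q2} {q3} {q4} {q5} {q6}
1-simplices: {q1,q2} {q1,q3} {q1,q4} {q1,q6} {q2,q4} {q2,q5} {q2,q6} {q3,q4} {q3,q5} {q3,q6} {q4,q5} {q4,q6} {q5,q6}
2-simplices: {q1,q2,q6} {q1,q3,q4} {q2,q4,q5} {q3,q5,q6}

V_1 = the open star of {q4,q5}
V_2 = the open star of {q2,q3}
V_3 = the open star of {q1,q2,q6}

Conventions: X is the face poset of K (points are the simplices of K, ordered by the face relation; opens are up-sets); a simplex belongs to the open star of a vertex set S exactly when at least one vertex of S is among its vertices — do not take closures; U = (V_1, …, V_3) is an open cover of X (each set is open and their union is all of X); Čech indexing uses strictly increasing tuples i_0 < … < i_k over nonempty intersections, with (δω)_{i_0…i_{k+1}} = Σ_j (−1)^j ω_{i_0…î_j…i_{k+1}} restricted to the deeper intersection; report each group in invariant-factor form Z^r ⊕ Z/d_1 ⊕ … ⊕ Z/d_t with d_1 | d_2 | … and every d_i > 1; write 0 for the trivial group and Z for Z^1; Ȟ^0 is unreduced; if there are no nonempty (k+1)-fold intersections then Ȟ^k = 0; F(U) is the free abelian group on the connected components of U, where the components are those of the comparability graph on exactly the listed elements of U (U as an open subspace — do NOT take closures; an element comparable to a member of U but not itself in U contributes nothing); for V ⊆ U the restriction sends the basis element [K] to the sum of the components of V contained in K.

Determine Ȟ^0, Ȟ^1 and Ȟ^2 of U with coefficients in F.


nonempty intersections:
  V1={{q4},{q5},{q1,q4},{q2,q4},{q2,q5},{q3,q4},{q3,q5},{q4,q5},{q4,q6},{q5,q6},{q1,q3,q4},{q2,q4,q5},{q3,q5,q6}} V2={{q2},{q3},{q1,q2},{q1,q3},{q2,q4},{q2,q5},{q2,q6},{q3,q4},{q3,q5},{q3,q6},{q1,q2,q6},{q1,q3,q4},{q2,q4,q5},{q3,q5,q6}} V3={{q1},{q2},{q6},{q1,q2},{q1,q3},{q1,q4},{q1,q6},{q2,q4},{q2,q5},{q2,q6},{q3,q6},{q4,q6},{q5,q6},{q1,q2,q6},{q1,q3,q4},{q2,q4,q5},{q3,q5,q6}}
  V12={{q2,q4},{q2,q5},{q3,q4},{q3,q5},{q1,q3,q4},{q2,q4,q5},{q3,q5,q6}} V13={{q1,q4},{q2,q4},{q2,q5},{q4,q6},{q5,q6},{q1,q3,q4},{q2,q4,q5},{q3,q5,q6}} V23={{q2},{q1,q2},{q1,q3},{q2,q4},{q2,q5},{q2,q6},{q3,q6},{q1,q2,q6},{q1,q3,q4},{q2,q4,q5},{q3,q5,q6}}
  V123={{q2,q4},{q2,q5},{q1,q3,q4},{q2,q4,q5},{q3,q5,q6}}
components per intersection:
  V1: {{q4},{q5},{q1,q4},{q2,q4},{q2,q5},{q3,q4},{q3,q5},{q4,q5},{q4,q6},{q5,q6},{q1,q3,q4},{q2,q4,q5},{q3,q5,q6}}
  V2: {{q2},{q1,q2},{q2,q4},{q2,q5},{q2,q6},{q1,q2,q6},{q2,q4,q5}} {{q3},{q1,q3},{q3,q4},{q3,q5},{q3,q6},{q1,q3,q4},{q3,q5,q6}}
  V3: {{q1},{q2},{q6},{q1,q2},{q1,q3},{q1,q4},{q1,q6},{q2,q4},{q2,q5},{q2,q6},{q3,q6},{q4,q6},{q5,q6},{q1,q2,q6},{q1,q3,q4},{q2,q4,q5},{q3,q5,q6}}
  V12: {{q2,q4},{q2,q5},{q2,q4,q5}} {{q3,q4},{q1,q3,q4}} {{q3,q5},{q3,q5,q6}}
  V13: {{q1,q4},{q1,q3,q4}} {{q2,q4},{q2,q5},{q2,q4,q5}} {{q4,q6}} {{q5,q6},{q3,q5,q6}}
  V23: {{q2},{q1,q2},{q2,q4},{q2,q5},{q2,q6},{q1,q2,q6},{q2,q4,q5}} {{q1,q3},{q1,q3,q4}} {{q3,q6},{q3,q5,q6}}
  V123: {{q2,q4},{q2,q5},{q2,q4,q5}} {{q1,q3,q4}} {{q3,q5,q6}}
C dims 4,10,3; δ0: rk 3, SNF 1^3; δ1: rk 3, SNF 1^3
Ȟ^0: (4−3)−0=1 ⇒ Z
Ȟ^1: (10−3)−3=4 ⇒ Z^4
Ȟ^2: (3−0)−3=0 ⇒ 0

Ȟ^0 = Z; Ȟ^1 = Z^4; Ȟ^2 = 0
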